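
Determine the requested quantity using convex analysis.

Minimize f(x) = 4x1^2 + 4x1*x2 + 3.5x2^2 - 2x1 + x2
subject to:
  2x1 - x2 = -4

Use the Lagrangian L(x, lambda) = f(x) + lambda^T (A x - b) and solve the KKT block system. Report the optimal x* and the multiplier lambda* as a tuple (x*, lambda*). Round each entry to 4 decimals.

Form the Lagrangian:
  L(x, lambda) = (1/2) x^T Q x + c^T x + lambda^T (A x - b)
Stationarity (grad_x L = 0): Q x + c + A^T lambda = 0.
Primal feasibility: A x = b.

This gives the KKT block system:
  [ Q   A^T ] [ x     ]   [-c ]
  [ A    0  ] [ lambda ] = [ b ]

Solving the linear system:
  x*      = (-1.3846, 1.2308)
  lambda* = (4.0769)
  f(x*)   = 10.1538

x* = (-1.3846, 1.2308), lambda* = (4.0769)


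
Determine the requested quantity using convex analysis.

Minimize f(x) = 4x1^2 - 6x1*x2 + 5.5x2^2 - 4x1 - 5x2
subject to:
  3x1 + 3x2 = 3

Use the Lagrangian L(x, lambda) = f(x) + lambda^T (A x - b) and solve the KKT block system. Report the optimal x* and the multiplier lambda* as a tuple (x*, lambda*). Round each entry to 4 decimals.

Form the Lagrangian:
  L(x, lambda) = (1/2) x^T Q x + c^T x + lambda^T (A x - b)
Stationarity (grad_x L = 0): Q x + c + A^T lambda = 0.
Primal feasibility: A x = b.

This gives the KKT block system:
  [ Q   A^T ] [ x     ]   [-c ]
  [ A    0  ] [ lambda ] = [ b ]

Solving the linear system:
  x*      = (0.5161, 0.4839)
  lambda* = (0.9247)
  f(x*)   = -3.629

x* = (0.5161, 0.4839), lambda* = (0.9247)


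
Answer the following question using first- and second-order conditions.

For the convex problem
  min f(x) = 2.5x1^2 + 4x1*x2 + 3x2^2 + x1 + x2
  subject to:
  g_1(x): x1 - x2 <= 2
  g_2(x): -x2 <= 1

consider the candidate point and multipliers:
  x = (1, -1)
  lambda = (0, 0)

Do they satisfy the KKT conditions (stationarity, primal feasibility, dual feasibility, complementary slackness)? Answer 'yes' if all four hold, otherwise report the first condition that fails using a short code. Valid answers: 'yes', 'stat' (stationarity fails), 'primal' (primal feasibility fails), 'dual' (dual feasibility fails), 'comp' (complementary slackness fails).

Gradient of f: grad f(x) = Q x + c = (2, -1)
Constraint values g_i(x) = a_i^T x - b_i:
  g_1((1, -1)) = 0
  g_2((1, -1)) = 0
Stationarity residual: grad f(x) + sum_i lambda_i a_i = (2, -1)
  -> stationarity FAILS
Primal feasibility (all g_i <= 0): OK
Dual feasibility (all lambda_i >= 0): OK
Complementary slackness (lambda_i * g_i(x) = 0 for all i): OK

Verdict: the first failing condition is stationarity -> stat.

stat


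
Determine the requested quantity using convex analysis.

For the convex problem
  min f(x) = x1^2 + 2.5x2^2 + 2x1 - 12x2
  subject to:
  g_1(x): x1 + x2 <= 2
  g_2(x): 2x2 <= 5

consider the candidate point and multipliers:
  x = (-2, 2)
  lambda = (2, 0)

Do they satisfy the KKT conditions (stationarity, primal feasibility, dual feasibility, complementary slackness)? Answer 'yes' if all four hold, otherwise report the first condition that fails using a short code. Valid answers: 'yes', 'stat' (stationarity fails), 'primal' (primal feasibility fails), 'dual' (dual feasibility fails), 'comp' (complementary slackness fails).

Gradient of f: grad f(x) = Q x + c = (-2, -2)
Constraint values g_i(x) = a_i^T x - b_i:
  g_1((-2, 2)) = -2
  g_2((-2, 2)) = -1
Stationarity residual: grad f(x) + sum_i lambda_i a_i = (0, 0)
  -> stationarity OK
Primal feasibility (all g_i <= 0): OK
Dual feasibility (all lambda_i >= 0): OK
Complementary slackness (lambda_i * g_i(x) = 0 for all i): FAILS

Verdict: the first failing condition is complementary_slackness -> comp.

comp


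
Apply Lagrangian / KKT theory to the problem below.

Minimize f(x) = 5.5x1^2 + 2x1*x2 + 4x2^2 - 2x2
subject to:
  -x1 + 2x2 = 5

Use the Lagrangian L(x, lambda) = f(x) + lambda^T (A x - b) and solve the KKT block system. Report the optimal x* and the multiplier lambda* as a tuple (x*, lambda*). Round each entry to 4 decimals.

Form the Lagrangian:
  L(x, lambda) = (1/2) x^T Q x + c^T x + lambda^T (A x - b)
Stationarity (grad_x L = 0): Q x + c + A^T lambda = 0.
Primal feasibility: A x = b.

This gives the KKT block system:
  [ Q   A^T ] [ x     ]   [-c ]
  [ A    0  ] [ lambda ] = [ b ]

Solving the linear system:
  x*      = (-0.9333, 2.0333)
  lambda* = (-6.2)
  f(x*)   = 13.4667

x* = (-0.9333, 2.0333), lambda* = (-6.2)


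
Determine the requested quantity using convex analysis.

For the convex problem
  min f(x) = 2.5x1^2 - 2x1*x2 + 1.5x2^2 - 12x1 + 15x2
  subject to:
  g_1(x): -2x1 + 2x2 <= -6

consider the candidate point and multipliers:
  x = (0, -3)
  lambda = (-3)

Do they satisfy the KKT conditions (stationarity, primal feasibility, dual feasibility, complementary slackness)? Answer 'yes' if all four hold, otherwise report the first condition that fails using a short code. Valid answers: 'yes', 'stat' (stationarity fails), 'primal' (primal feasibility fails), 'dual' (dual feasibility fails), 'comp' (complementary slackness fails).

Gradient of f: grad f(x) = Q x + c = (-6, 6)
Constraint values g_i(x) = a_i^T x - b_i:
  g_1((0, -3)) = 0
Stationarity residual: grad f(x) + sum_i lambda_i a_i = (0, 0)
  -> stationarity OK
Primal feasibility (all g_i <= 0): OK
Dual feasibility (all lambda_i >= 0): FAILS
Complementary slackness (lambda_i * g_i(x) = 0 for all i): OK

Verdict: the first failing condition is dual_feasibility -> dual.

dual


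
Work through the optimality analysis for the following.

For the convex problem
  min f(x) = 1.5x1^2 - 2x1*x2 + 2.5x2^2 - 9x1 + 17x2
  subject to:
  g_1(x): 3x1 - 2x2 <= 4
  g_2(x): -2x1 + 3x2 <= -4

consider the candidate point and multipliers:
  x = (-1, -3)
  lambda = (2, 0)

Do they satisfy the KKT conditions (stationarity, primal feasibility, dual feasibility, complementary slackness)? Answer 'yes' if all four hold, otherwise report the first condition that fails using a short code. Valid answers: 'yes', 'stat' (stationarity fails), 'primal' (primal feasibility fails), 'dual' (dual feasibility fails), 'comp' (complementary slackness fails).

Gradient of f: grad f(x) = Q x + c = (-6, 4)
Constraint values g_i(x) = a_i^T x - b_i:
  g_1((-1, -3)) = -1
  g_2((-1, -3)) = -3
Stationarity residual: grad f(x) + sum_i lambda_i a_i = (0, 0)
  -> stationarity OK
Primal feasibility (all g_i <= 0): OK
Dual feasibility (all lambda_i >= 0): OK
Complementary slackness (lambda_i * g_i(x) = 0 for all i): FAILS

Verdict: the first failing condition is complementary_slackness -> comp.

comp


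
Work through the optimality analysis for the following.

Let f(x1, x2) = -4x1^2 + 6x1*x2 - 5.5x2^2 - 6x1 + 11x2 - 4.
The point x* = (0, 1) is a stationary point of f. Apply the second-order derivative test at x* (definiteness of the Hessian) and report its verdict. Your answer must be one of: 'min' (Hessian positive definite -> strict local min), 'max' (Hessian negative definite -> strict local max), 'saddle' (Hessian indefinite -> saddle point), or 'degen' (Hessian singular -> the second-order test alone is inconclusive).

Compute the Hessian H = grad^2 f:
  H = [[-8, 6], [6, -11]]
Verify stationarity: grad f(x*) = H x* + g = (0, 0).
Eigenvalues of H: -15.6847, -3.3153.
Both eigenvalues < 0, so H is negative definite -> x* is a strict local max.

max


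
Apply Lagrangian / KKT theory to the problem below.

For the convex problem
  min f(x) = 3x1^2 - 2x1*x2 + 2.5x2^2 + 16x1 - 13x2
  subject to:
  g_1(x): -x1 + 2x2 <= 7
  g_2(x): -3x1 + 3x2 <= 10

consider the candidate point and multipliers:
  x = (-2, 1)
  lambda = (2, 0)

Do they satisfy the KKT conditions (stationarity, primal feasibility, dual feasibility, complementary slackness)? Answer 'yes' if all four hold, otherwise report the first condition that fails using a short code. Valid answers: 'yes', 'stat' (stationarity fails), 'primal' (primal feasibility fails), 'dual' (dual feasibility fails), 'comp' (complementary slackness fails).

Gradient of f: grad f(x) = Q x + c = (2, -4)
Constraint values g_i(x) = a_i^T x - b_i:
  g_1((-2, 1)) = -3
  g_2((-2, 1)) = -1
Stationarity residual: grad f(x) + sum_i lambda_i a_i = (0, 0)
  -> stationarity OK
Primal feasibility (all g_i <= 0): OK
Dual feasibility (all lambda_i >= 0): OK
Complementary slackness (lambda_i * g_i(x) = 0 for all i): FAILS

Verdict: the first failing condition is complementary_slackness -> comp.

comp


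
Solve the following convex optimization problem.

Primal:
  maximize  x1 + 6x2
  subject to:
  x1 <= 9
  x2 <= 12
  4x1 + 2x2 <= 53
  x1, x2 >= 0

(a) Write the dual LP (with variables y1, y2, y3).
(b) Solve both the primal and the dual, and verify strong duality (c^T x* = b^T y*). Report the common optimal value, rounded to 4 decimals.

The standard primal-dual pair for 'max c^T x s.t. A x <= b, x >= 0' is:
  Dual:  min b^T y  s.t.  A^T y >= c,  y >= 0.

So the dual LP is:
  minimize  9y1 + 12y2 + 53y3
  subject to:
    y1 + 4y3 >= 1
    y2 + 2y3 >= 6
    y1, y2, y3 >= 0

Solving the primal: x* = (7.25, 12).
  primal value c^T x* = 79.25.
Solving the dual: y* = (0, 5.5, 0.25).
  dual value b^T y* = 79.25.
Strong duality: c^T x* = b^T y*. Confirmed.

79.25


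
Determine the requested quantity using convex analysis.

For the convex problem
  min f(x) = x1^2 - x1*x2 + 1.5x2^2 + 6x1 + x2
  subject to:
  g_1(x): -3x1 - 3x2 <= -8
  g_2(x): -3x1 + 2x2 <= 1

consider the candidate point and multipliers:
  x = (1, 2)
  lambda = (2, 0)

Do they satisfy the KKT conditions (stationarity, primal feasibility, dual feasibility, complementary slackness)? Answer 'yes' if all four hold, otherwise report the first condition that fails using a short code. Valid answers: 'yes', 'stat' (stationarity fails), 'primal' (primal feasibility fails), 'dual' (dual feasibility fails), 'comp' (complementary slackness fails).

Gradient of f: grad f(x) = Q x + c = (6, 6)
Constraint values g_i(x) = a_i^T x - b_i:
  g_1((1, 2)) = -1
  g_2((1, 2)) = 0
Stationarity residual: grad f(x) + sum_i lambda_i a_i = (0, 0)
  -> stationarity OK
Primal feasibility (all g_i <= 0): OK
Dual feasibility (all lambda_i >= 0): OK
Complementary slackness (lambda_i * g_i(x) = 0 for all i): FAILS

Verdict: the first failing condition is complementary_slackness -> comp.

comp


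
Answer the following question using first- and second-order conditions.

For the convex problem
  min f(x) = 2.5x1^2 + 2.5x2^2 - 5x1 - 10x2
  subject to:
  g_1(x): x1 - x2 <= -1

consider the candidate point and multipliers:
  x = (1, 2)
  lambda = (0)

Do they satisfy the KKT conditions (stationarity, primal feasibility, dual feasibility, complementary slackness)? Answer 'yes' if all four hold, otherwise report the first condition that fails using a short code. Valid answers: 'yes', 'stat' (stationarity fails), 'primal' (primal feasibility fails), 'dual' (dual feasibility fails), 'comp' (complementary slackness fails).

Gradient of f: grad f(x) = Q x + c = (0, 0)
Constraint values g_i(x) = a_i^T x - b_i:
  g_1((1, 2)) = 0
Stationarity residual: grad f(x) + sum_i lambda_i a_i = (0, 0)
  -> stationarity OK
Primal feasibility (all g_i <= 0): OK
Dual feasibility (all lambda_i >= 0): OK
Complementary slackness (lambda_i * g_i(x) = 0 for all i): OK

Verdict: yes, KKT holds.

yes


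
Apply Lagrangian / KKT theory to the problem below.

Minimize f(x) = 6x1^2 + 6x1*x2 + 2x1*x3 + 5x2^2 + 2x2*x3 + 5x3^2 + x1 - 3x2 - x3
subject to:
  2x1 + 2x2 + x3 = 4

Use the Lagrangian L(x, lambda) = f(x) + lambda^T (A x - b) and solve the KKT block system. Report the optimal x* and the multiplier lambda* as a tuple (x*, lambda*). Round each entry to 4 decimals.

Form the Lagrangian:
  L(x, lambda) = (1/2) x^T Q x + c^T x + lambda^T (A x - b)
Stationarity (grad_x L = 0): Q x + c + A^T lambda = 0.
Primal feasibility: A x = b.

This gives the KKT block system:
  [ Q   A^T ] [ x     ]   [-c ]
  [ A    0  ] [ lambda ] = [ b ]

Solving the linear system:
  x*      = (0.3069, 1.4604, 0.4653)
  lambda* = (-7.1881)
  f(x*)   = 12.1064

x* = (0.3069, 1.4604, 0.4653), lambda* = (-7.1881)


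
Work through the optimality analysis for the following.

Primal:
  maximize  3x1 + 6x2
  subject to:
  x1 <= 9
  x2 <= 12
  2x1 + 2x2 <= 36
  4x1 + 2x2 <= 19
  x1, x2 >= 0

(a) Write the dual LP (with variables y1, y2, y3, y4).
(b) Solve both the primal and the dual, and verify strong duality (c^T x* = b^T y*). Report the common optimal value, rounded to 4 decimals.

The standard primal-dual pair for 'max c^T x s.t. A x <= b, x >= 0' is:
  Dual:  min b^T y  s.t.  A^T y >= c,  y >= 0.

So the dual LP is:
  minimize  9y1 + 12y2 + 36y3 + 19y4
  subject to:
    y1 + 2y3 + 4y4 >= 3
    y2 + 2y3 + 2y4 >= 6
    y1, y2, y3, y4 >= 0

Solving the primal: x* = (0, 9.5).
  primal value c^T x* = 57.
Solving the dual: y* = (0, 0, 0, 3).
  dual value b^T y* = 57.
Strong duality: c^T x* = b^T y*. Confirmed.

57


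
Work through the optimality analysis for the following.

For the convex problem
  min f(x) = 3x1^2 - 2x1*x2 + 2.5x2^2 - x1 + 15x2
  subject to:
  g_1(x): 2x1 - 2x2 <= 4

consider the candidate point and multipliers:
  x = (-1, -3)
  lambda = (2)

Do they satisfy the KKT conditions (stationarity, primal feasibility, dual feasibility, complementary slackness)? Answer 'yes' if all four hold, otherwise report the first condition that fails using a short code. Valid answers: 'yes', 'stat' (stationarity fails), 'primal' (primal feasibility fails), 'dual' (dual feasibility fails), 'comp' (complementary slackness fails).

Gradient of f: grad f(x) = Q x + c = (-1, 2)
Constraint values g_i(x) = a_i^T x - b_i:
  g_1((-1, -3)) = 0
Stationarity residual: grad f(x) + sum_i lambda_i a_i = (3, -2)
  -> stationarity FAILS
Primal feasibility (all g_i <= 0): OK
Dual feasibility (all lambda_i >= 0): OK
Complementary slackness (lambda_i * g_i(x) = 0 for all i): OK

Verdict: the first failing condition is stationarity -> stat.

stat


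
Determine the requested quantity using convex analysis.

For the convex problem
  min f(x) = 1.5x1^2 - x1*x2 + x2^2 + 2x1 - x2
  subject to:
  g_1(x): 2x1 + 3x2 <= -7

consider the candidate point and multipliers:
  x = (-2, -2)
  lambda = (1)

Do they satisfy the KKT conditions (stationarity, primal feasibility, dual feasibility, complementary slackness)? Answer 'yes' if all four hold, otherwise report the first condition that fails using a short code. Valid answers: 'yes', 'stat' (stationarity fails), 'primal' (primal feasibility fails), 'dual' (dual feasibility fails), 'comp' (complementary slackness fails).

Gradient of f: grad f(x) = Q x + c = (-2, -3)
Constraint values g_i(x) = a_i^T x - b_i:
  g_1((-2, -2)) = -3
Stationarity residual: grad f(x) + sum_i lambda_i a_i = (0, 0)
  -> stationarity OK
Primal feasibility (all g_i <= 0): OK
Dual feasibility (all lambda_i >= 0): OK
Complementary slackness (lambda_i * g_i(x) = 0 for all i): FAILS

Verdict: the first failing condition is complementary_slackness -> comp.

comp


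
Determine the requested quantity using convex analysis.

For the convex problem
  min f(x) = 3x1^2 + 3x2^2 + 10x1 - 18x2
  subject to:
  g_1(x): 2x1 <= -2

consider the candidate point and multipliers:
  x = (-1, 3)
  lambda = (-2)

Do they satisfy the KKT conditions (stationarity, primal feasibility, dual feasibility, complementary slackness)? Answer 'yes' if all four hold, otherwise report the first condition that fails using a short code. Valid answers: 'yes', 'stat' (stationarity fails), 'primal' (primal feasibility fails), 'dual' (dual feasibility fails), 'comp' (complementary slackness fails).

Gradient of f: grad f(x) = Q x + c = (4, 0)
Constraint values g_i(x) = a_i^T x - b_i:
  g_1((-1, 3)) = 0
Stationarity residual: grad f(x) + sum_i lambda_i a_i = (0, 0)
  -> stationarity OK
Primal feasibility (all g_i <= 0): OK
Dual feasibility (all lambda_i >= 0): FAILS
Complementary slackness (lambda_i * g_i(x) = 0 for all i): OK

Verdict: the first failing condition is dual_feasibility -> dual.

dual


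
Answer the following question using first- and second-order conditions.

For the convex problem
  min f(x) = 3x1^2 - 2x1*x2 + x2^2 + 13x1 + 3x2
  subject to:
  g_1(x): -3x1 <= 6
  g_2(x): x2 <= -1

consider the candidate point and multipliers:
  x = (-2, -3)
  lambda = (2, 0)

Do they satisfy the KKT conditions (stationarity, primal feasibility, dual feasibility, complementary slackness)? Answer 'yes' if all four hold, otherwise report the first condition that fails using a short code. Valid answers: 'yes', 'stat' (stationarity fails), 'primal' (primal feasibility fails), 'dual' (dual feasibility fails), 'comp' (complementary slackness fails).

Gradient of f: grad f(x) = Q x + c = (7, 1)
Constraint values g_i(x) = a_i^T x - b_i:
  g_1((-2, -3)) = 0
  g_2((-2, -3)) = -2
Stationarity residual: grad f(x) + sum_i lambda_i a_i = (1, 1)
  -> stationarity FAILS
Primal feasibility (all g_i <= 0): OK
Dual feasibility (all lambda_i >= 0): OK
Complementary slackness (lambda_i * g_i(x) = 0 for all i): OK

Verdict: the first failing condition is stationarity -> stat.

stat


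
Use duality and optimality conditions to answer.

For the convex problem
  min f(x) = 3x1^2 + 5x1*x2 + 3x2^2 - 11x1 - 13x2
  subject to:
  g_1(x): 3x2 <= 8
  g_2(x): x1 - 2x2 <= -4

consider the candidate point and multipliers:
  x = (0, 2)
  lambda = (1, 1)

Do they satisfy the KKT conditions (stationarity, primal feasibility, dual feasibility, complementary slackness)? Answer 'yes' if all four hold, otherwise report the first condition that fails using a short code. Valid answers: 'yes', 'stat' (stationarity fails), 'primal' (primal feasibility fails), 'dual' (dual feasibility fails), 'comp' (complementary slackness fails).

Gradient of f: grad f(x) = Q x + c = (-1, -1)
Constraint values g_i(x) = a_i^T x - b_i:
  g_1((0, 2)) = -2
  g_2((0, 2)) = 0
Stationarity residual: grad f(x) + sum_i lambda_i a_i = (0, 0)
  -> stationarity OK
Primal feasibility (all g_i <= 0): OK
Dual feasibility (all lambda_i >= 0): OK
Complementary slackness (lambda_i * g_i(x) = 0 for all i): FAILS

Verdict: the first failing condition is complementary_slackness -> comp.

comp


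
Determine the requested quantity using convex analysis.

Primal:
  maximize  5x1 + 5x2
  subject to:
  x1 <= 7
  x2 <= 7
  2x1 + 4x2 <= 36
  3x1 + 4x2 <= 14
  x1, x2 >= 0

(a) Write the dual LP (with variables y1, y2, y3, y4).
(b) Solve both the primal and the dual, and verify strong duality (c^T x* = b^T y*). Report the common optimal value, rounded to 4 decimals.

The standard primal-dual pair for 'max c^T x s.t. A x <= b, x >= 0' is:
  Dual:  min b^T y  s.t.  A^T y >= c,  y >= 0.

So the dual LP is:
  minimize  7y1 + 7y2 + 36y3 + 14y4
  subject to:
    y1 + 2y3 + 3y4 >= 5
    y2 + 4y3 + 4y4 >= 5
    y1, y2, y3, y4 >= 0

Solving the primal: x* = (4.6667, 0).
  primal value c^T x* = 23.3333.
Solving the dual: y* = (0, 0, 0, 1.6667).
  dual value b^T y* = 23.3333.
Strong duality: c^T x* = b^T y*. Confirmed.

23.3333


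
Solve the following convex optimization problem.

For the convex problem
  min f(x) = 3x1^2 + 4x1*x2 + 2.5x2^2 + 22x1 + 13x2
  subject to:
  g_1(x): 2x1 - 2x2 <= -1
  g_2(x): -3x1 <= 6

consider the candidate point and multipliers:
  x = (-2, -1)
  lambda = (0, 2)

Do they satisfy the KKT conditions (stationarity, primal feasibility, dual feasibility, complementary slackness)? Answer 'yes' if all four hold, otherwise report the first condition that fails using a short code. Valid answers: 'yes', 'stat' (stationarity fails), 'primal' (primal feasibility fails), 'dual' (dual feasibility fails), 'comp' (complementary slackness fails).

Gradient of f: grad f(x) = Q x + c = (6, 0)
Constraint values g_i(x) = a_i^T x - b_i:
  g_1((-2, -1)) = -1
  g_2((-2, -1)) = 0
Stationarity residual: grad f(x) + sum_i lambda_i a_i = (0, 0)
  -> stationarity OK
Primal feasibility (all g_i <= 0): OK
Dual feasibility (all lambda_i >= 0): OK
Complementary slackness (lambda_i * g_i(x) = 0 for all i): OK

Verdict: yes, KKT holds.

yes


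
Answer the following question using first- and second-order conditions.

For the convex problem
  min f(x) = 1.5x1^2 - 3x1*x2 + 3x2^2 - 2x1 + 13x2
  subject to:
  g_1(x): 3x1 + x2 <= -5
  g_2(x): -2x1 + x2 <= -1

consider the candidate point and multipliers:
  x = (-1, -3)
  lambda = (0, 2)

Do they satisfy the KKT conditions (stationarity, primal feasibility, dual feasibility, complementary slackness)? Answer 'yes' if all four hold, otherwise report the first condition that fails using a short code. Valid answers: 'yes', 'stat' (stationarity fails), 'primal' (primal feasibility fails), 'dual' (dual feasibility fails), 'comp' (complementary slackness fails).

Gradient of f: grad f(x) = Q x + c = (4, -2)
Constraint values g_i(x) = a_i^T x - b_i:
  g_1((-1, -3)) = -1
  g_2((-1, -3)) = 0
Stationarity residual: grad f(x) + sum_i lambda_i a_i = (0, 0)
  -> stationarity OK
Primal feasibility (all g_i <= 0): OK
Dual feasibility (all lambda_i >= 0): OK
Complementary slackness (lambda_i * g_i(x) = 0 for all i): OK

Verdict: yes, KKT holds.

yes


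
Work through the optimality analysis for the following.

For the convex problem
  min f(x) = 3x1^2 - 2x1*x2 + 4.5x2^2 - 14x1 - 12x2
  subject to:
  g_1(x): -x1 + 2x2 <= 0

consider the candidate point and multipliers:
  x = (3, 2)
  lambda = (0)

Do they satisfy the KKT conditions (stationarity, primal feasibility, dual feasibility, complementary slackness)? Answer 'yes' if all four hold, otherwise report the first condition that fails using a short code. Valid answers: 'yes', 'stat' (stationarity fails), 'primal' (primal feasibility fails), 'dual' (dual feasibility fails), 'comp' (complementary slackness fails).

Gradient of f: grad f(x) = Q x + c = (0, 0)
Constraint values g_i(x) = a_i^T x - b_i:
  g_1((3, 2)) = 1
Stationarity residual: grad f(x) + sum_i lambda_i a_i = (0, 0)
  -> stationarity OK
Primal feasibility (all g_i <= 0): FAILS
Dual feasibility (all lambda_i >= 0): OK
Complementary slackness (lambda_i * g_i(x) = 0 for all i): OK

Verdict: the first failing condition is primal_feasibility -> primal.

primal


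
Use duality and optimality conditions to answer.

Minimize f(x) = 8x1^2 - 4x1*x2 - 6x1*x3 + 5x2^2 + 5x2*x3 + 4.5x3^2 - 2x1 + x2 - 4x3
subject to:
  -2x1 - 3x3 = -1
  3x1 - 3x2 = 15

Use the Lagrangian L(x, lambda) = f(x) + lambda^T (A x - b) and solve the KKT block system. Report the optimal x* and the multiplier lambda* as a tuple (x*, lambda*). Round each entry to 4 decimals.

Form the Lagrangian:
  L(x, lambda) = (1/2) x^T Q x + c^T x + lambda^T (A x - b)
Stationarity (grad_x L = 0): Q x + c + A^T lambda = 0.
Primal feasibility: A x = b.

This gives the KKT block system:
  [ Q   A^T ] [ x     ]   [-c ]
  [ A    0  ] [ lambda ] = [ b ]

Solving the linear system:
  x*      = (0.6, -4.4, -0.0667)
  lambda* = (-10.0667, -15.2444)
  f(x*)   = 106.6333

x* = (0.6, -4.4, -0.0667), lambda* = (-10.0667, -15.2444)


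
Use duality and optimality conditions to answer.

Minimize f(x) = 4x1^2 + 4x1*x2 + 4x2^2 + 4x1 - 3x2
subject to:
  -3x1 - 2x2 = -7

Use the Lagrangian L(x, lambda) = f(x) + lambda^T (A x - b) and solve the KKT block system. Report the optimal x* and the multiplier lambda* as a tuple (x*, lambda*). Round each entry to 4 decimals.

Form the Lagrangian:
  L(x, lambda) = (1/2) x^T Q x + c^T x + lambda^T (A x - b)
Stationarity (grad_x L = 0): Q x + c + A^T lambda = 0.
Primal feasibility: A x = b.

This gives the KKT block system:
  [ Q   A^T ] [ x     ]   [-c ]
  [ A    0  ] [ lambda ] = [ b ]

Solving the linear system:
  x*      = (1.3929, 1.4107)
  lambda* = (6.9286)
  f(x*)   = 24.9196

x* = (1.3929, 1.4107), lambda* = (6.9286)


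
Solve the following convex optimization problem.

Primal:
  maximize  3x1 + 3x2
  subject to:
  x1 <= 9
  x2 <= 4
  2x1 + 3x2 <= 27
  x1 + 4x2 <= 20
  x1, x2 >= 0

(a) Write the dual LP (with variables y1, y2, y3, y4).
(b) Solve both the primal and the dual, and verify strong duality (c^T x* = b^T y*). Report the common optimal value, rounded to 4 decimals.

The standard primal-dual pair for 'max c^T x s.t. A x <= b, x >= 0' is:
  Dual:  min b^T y  s.t.  A^T y >= c,  y >= 0.

So the dual LP is:
  minimize  9y1 + 4y2 + 27y3 + 20y4
  subject to:
    y1 + 2y3 + y4 >= 3
    y2 + 3y3 + 4y4 >= 3
    y1, y2, y3, y4 >= 0

Solving the primal: x* = (9, 2.75).
  primal value c^T x* = 35.25.
Solving the dual: y* = (2.25, 0, 0, 0.75).
  dual value b^T y* = 35.25.
Strong duality: c^T x* = b^T y*. Confirmed.

35.25


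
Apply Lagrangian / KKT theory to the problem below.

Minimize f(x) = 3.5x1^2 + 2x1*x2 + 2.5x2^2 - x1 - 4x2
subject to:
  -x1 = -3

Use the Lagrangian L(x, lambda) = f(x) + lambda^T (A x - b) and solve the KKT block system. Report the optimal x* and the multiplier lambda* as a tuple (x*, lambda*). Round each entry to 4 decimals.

Form the Lagrangian:
  L(x, lambda) = (1/2) x^T Q x + c^T x + lambda^T (A x - b)
Stationarity (grad_x L = 0): Q x + c + A^T lambda = 0.
Primal feasibility: A x = b.

This gives the KKT block system:
  [ Q   A^T ] [ x     ]   [-c ]
  [ A    0  ] [ lambda ] = [ b ]

Solving the linear system:
  x*      = (3, -0.4)
  lambda* = (19.2)
  f(x*)   = 28.1

x* = (3, -0.4), lambda* = (19.2)


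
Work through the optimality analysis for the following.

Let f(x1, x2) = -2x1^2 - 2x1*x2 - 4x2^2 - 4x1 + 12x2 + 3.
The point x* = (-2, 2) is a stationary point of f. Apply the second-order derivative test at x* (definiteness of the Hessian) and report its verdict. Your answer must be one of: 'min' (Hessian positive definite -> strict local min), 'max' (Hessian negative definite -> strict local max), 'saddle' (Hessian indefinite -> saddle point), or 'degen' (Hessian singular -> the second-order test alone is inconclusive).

Compute the Hessian H = grad^2 f:
  H = [[-4, -2], [-2, -8]]
Verify stationarity: grad f(x*) = H x* + g = (0, 0).
Eigenvalues of H: -8.8284, -3.1716.
Both eigenvalues < 0, so H is negative definite -> x* is a strict local max.

max


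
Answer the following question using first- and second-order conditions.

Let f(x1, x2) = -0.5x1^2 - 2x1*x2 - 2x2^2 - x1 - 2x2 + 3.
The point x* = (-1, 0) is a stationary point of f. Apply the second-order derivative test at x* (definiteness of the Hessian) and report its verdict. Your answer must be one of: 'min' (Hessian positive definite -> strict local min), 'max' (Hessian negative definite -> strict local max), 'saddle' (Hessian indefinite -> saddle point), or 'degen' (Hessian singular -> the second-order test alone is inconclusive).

Compute the Hessian H = grad^2 f:
  H = [[-1, -2], [-2, -4]]
Verify stationarity: grad f(x*) = H x* + g = (0, 0).
Eigenvalues of H: -5, 0.
H has a zero eigenvalue (singular; negative semidefinite but not definite), so H is neither positive definite, negative definite, nor indefinite. The second-order test alone is inconclusive -> degen.
(Indeed, f is constant along the null direction of H through x*, so x* is not a strict local extremum.)

degen


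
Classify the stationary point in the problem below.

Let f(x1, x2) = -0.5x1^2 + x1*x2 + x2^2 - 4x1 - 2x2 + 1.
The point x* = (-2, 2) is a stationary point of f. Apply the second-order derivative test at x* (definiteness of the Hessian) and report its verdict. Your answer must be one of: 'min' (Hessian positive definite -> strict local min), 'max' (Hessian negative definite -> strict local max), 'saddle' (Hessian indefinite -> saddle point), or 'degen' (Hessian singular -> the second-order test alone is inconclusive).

Compute the Hessian H = grad^2 f:
  H = [[-1, 1], [1, 2]]
Verify stationarity: grad f(x*) = H x* + g = (0, 0).
Eigenvalues of H: -1.3028, 2.3028.
Eigenvalues have mixed signs, so H is indefinite -> x* is a saddle point.

saddle


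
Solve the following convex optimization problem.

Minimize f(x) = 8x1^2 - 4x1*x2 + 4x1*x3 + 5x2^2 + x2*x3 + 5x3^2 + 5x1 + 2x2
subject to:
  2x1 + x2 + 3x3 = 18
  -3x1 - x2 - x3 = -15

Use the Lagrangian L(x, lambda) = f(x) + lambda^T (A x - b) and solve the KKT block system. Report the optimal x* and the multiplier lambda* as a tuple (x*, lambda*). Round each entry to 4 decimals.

Form the Lagrangian:
  L(x, lambda) = (1/2) x^T Q x + c^T x + lambda^T (A x - b)
Stationarity (grad_x L = 0): Q x + c + A^T lambda = 0.
Primal feasibility: A x = b.

This gives the KKT block system:
  [ Q   A^T ] [ x     ]   [-c ]
  [ A    0  ] [ lambda ] = [ b ]

Solving the linear system:
  x*      = (3.0295, 2.8968, 3.0147)
  lambda* = (-11.649, 10.2153)
  f(x*)   = 191.9263

x* = (3.0295, 2.8968, 3.0147), lambda* = (-11.649, 10.2153)


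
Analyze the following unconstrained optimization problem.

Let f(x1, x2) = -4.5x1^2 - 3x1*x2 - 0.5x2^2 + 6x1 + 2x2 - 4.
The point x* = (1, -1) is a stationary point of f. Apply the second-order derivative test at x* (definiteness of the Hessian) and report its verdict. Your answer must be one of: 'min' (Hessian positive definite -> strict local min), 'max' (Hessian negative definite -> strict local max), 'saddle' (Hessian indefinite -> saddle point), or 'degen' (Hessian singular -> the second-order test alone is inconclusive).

Compute the Hessian H = grad^2 f:
  H = [[-9, -3], [-3, -1]]
Verify stationarity: grad f(x*) = H x* + g = (0, 0).
Eigenvalues of H: -10, 0.
H has a zero eigenvalue (singular; negative semidefinite but not definite), so H is neither positive definite, negative definite, nor indefinite. The second-order test alone is inconclusive -> degen.
(Indeed, f is constant along the null direction of H through x*, so x* is not a strict local extremum.)

degen


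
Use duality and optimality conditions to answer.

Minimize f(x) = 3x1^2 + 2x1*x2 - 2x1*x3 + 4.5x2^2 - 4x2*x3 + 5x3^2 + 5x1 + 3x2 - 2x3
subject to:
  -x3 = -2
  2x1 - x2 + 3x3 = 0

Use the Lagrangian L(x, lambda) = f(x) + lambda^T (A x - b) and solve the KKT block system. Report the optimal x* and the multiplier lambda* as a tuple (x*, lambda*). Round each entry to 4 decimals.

Form the Lagrangian:
  L(x, lambda) = (1/2) x^T Q x + c^T x + lambda^T (A x - b)
Stationarity (grad_x L = 0): Q x + c + A^T lambda = 0.
Primal feasibility: A x = b.

This gives the KKT block system:
  [ Q   A^T ] [ x     ]   [-c ]
  [ A    0  ] [ lambda ] = [ b ]

Solving the linear system:
  x*      = (-2.22, 1.56, 2)
  lambda* = (30, 4.6)
  f(x*)   = 24.79

x* = (-2.22, 1.56, 2), lambda* = (30, 4.6)


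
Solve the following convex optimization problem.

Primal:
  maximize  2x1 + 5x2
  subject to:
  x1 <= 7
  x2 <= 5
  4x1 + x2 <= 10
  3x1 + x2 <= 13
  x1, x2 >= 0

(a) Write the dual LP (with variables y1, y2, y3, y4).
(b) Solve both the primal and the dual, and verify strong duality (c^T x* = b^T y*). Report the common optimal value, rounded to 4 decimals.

The standard primal-dual pair for 'max c^T x s.t. A x <= b, x >= 0' is:
  Dual:  min b^T y  s.t.  A^T y >= c,  y >= 0.

So the dual LP is:
  minimize  7y1 + 5y2 + 10y3 + 13y4
  subject to:
    y1 + 4y3 + 3y4 >= 2
    y2 + y3 + y4 >= 5
    y1, y2, y3, y4 >= 0

Solving the primal: x* = (1.25, 5).
  primal value c^T x* = 27.5.
Solving the dual: y* = (0, 4.5, 0.5, 0).
  dual value b^T y* = 27.5.
Strong duality: c^T x* = b^T y*. Confirmed.

27.5


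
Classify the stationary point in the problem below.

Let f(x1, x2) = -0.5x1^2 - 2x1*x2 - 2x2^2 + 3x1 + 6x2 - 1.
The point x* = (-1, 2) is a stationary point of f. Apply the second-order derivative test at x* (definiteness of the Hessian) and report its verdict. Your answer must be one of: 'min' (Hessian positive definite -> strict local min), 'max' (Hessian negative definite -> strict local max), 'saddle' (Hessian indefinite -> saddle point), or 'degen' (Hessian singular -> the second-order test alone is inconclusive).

Compute the Hessian H = grad^2 f:
  H = [[-1, -2], [-2, -4]]
Verify stationarity: grad f(x*) = H x* + g = (0, 0).
Eigenvalues of H: -5, 0.
H has a zero eigenvalue (singular; negative semidefinite but not definite), so H is neither positive definite, negative definite, nor indefinite. The second-order test alone is inconclusive -> degen.
(Indeed, f is constant along the null direction of H through x*, so x* is not a strict local extremum.)

degen


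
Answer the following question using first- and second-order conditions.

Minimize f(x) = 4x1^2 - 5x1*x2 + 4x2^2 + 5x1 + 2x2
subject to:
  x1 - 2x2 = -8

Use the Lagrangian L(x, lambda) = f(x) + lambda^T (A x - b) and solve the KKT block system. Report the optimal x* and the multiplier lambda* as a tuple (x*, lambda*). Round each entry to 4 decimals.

Form the Lagrangian:
  L(x, lambda) = (1/2) x^T Q x + c^T x + lambda^T (A x - b)
Stationarity (grad_x L = 0): Q x + c + A^T lambda = 0.
Primal feasibility: A x = b.

This gives the KKT block system:
  [ Q   A^T ] [ x     ]   [-c ]
  [ A    0  ] [ lambda ] = [ b ]

Solving the linear system:
  x*      = (-0.4, 3.8)
  lambda* = (17.2)
  f(x*)   = 71.6

x* = (-0.4, 3.8), lambda* = (17.2)


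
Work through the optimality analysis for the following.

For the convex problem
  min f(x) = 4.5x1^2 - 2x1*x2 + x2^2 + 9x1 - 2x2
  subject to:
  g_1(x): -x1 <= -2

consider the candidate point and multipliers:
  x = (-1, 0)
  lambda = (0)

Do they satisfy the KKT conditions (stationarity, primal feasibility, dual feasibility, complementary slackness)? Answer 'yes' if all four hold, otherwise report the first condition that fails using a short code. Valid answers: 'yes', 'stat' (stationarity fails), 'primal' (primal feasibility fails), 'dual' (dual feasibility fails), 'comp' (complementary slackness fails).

Gradient of f: grad f(x) = Q x + c = (0, 0)
Constraint values g_i(x) = a_i^T x - b_i:
  g_1((-1, 0)) = 3
Stationarity residual: grad f(x) + sum_i lambda_i a_i = (0, 0)
  -> stationarity OK
Primal feasibility (all g_i <= 0): FAILS
Dual feasibility (all lambda_i >= 0): OK
Complementary slackness (lambda_i * g_i(x) = 0 for all i): OK

Verdict: the first failing condition is primal_feasibility -> primal.

primal


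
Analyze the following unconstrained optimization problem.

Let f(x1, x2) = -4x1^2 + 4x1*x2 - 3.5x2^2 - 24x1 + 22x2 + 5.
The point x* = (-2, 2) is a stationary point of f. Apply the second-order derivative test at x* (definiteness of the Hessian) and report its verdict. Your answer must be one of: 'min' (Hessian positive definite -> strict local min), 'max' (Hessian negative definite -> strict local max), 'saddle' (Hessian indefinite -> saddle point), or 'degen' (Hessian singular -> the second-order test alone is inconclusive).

Compute the Hessian H = grad^2 f:
  H = [[-8, 4], [4, -7]]
Verify stationarity: grad f(x*) = H x* + g = (0, 0).
Eigenvalues of H: -11.5311, -3.4689.
Both eigenvalues < 0, so H is negative definite -> x* is a strict local max.

max


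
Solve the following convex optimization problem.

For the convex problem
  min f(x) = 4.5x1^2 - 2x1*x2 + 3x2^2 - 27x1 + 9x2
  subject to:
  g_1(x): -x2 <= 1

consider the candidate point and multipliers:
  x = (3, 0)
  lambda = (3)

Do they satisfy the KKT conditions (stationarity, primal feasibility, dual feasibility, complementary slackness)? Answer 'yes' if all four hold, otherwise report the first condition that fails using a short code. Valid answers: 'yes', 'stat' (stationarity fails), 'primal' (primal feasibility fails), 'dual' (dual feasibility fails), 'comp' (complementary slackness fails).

Gradient of f: grad f(x) = Q x + c = (0, 3)
Constraint values g_i(x) = a_i^T x - b_i:
  g_1((3, 0)) = -1
Stationarity residual: grad f(x) + sum_i lambda_i a_i = (0, 0)
  -> stationarity OK
Primal feasibility (all g_i <= 0): OK
Dual feasibility (all lambda_i >= 0): OK
Complementary slackness (lambda_i * g_i(x) = 0 for all i): FAILS

Verdict: the first failing condition is complementary_slackness -> comp.

comp


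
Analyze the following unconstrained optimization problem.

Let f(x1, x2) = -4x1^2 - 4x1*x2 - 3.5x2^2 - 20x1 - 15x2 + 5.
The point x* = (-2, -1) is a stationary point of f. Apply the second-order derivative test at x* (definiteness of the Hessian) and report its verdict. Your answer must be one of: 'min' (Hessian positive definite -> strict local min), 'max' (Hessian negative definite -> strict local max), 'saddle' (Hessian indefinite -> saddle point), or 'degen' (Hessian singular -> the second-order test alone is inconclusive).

Compute the Hessian H = grad^2 f:
  H = [[-8, -4], [-4, -7]]
Verify stationarity: grad f(x*) = H x* + g = (0, 0).
Eigenvalues of H: -11.5311, -3.4689.
Both eigenvalues < 0, so H is negative definite -> x* is a strict local max.

max


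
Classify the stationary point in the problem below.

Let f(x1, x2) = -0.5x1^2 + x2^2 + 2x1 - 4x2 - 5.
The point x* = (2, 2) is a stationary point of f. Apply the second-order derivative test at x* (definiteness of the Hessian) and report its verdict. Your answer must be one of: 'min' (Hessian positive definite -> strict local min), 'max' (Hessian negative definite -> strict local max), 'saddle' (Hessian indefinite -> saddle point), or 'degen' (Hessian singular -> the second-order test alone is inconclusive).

Compute the Hessian H = grad^2 f:
  H = [[-1, 0], [0, 2]]
Verify stationarity: grad f(x*) = H x* + g = (0, 0).
Eigenvalues of H: -1, 2.
Eigenvalues have mixed signs, so H is indefinite -> x* is a saddle point.

saddle


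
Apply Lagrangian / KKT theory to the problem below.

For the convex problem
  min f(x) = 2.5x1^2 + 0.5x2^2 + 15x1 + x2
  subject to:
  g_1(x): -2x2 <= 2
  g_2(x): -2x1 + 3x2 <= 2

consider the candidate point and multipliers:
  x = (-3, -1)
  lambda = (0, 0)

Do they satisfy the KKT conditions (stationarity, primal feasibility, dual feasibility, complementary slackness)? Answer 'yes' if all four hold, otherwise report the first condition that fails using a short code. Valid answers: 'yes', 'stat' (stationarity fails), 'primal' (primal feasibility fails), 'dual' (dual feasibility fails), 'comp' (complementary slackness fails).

Gradient of f: grad f(x) = Q x + c = (0, 0)
Constraint values g_i(x) = a_i^T x - b_i:
  g_1((-3, -1)) = 0
  g_2((-3, -1)) = 1
Stationarity residual: grad f(x) + sum_i lambda_i a_i = (0, 0)
  -> stationarity OK
Primal feasibility (all g_i <= 0): FAILS
Dual feasibility (all lambda_i >= 0): OK
Complementary slackness (lambda_i * g_i(x) = 0 for all i): OK

Verdict: the first failing condition is primal_feasibility -> primal.

primal


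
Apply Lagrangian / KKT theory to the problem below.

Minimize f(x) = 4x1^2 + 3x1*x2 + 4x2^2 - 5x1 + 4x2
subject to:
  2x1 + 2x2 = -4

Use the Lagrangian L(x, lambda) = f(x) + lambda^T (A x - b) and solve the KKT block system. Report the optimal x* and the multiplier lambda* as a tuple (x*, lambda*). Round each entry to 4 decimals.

Form the Lagrangian:
  L(x, lambda) = (1/2) x^T Q x + c^T x + lambda^T (A x - b)
Stationarity (grad_x L = 0): Q x + c + A^T lambda = 0.
Primal feasibility: A x = b.

This gives the KKT block system:
  [ Q   A^T ] [ x     ]   [-c ]
  [ A    0  ] [ lambda ] = [ b ]

Solving the linear system:
  x*      = (-0.1, -1.9)
  lambda* = (5.75)
  f(x*)   = 7.95

x* = (-0.1, -1.9), lambda* = (5.75)


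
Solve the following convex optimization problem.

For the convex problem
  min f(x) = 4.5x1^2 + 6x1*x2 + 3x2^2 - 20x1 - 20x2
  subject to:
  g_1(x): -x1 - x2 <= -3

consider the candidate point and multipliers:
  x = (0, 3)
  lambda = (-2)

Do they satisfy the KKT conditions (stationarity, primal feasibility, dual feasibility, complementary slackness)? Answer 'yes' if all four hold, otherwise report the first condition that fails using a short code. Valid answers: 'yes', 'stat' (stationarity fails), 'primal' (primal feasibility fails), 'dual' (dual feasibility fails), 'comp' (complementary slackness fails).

Gradient of f: grad f(x) = Q x + c = (-2, -2)
Constraint values g_i(x) = a_i^T x - b_i:
  g_1((0, 3)) = 0
Stationarity residual: grad f(x) + sum_i lambda_i a_i = (0, 0)
  -> stationarity OK
Primal feasibility (all g_i <= 0): OK
Dual feasibility (all lambda_i >= 0): FAILS
Complementary slackness (lambda_i * g_i(x) = 0 for all i): OK

Verdict: the first failing condition is dual_feasibility -> dual.

dual


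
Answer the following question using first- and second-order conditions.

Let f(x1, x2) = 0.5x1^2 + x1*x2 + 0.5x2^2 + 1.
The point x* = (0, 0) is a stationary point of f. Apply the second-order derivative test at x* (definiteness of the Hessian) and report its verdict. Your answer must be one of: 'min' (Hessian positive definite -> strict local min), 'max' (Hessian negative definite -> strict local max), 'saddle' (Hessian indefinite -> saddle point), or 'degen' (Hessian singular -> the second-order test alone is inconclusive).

Compute the Hessian H = grad^2 f:
  H = [[1, 1], [1, 1]]
Verify stationarity: grad f(x*) = H x* + g = (0, 0).
Eigenvalues of H: 0, 2.
H has a zero eigenvalue (singular; positive semidefinite but not definite), so H is neither positive definite, negative definite, nor indefinite. The second-order test alone is inconclusive -> degen.
(Indeed, f is constant along the null direction of H through x*, so x* is not a strict local extremum.)

degen
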